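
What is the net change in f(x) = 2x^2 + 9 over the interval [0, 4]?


Net change = f(b) - f(a)
f(x) = 2x^2 + 9
Compute f(4):
f(4) = 2 * 4^2 + 0 * 4 + 9
= 32 + 0 + 9
= 41
Compute f(0):
f(0) = 2 * 0^2 + 0 * 0 + 9
= 0 + 0 + 9
= 9
Net change = 41 - 9 = 32

32


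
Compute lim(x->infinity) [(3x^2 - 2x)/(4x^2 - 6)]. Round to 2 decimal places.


For limits at infinity with equal-degree polynomials,
we compare leading coefficients.
Numerator leading term: 3x^2
Denominator leading term: 4x^2
Divide both by x^2:
lim = (3 - 2/x) / (4 - 6/x^2)
As x -> infinity, the 1/x and 1/x^2 terms vanish:
= 3/4 = 0.75

0.75


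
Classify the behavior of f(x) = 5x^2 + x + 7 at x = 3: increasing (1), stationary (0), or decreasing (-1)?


Compute f'(x) to determine behavior:
f'(x) = 10x + 1
f'(3) = 10 * 3 + 1
= 30 + 1
= 31
Since f'(3) > 0, the function is increasing (1)

1


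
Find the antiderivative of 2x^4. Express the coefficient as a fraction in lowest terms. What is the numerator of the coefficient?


Apply the power rule for integration:
integral of ax^n dx = a/(n+1) * x^(n+1) + C
integral of 2x^4 dx
= 2/5 * x^5 + C
The coefficient in lowest terms is 2/5, and its numerator is 2

2


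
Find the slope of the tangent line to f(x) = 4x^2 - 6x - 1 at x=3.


The slope of the tangent line equals f'(x) at the point.
f(x) = 4x^2 - 6x - 1
f'(x) = 8x - 6
At x = 3:
f'(3) = 8 * 3 - 6
= 24 - 6
= 18

18


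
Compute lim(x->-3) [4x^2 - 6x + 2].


Since polynomials are continuous, we use direct substitution.
lim(x->-3) of 4x^2 - 6x + 2
= 4 * (-3)^2 - 6 * (-3) + 2
= 36 + 18 + 2
= 56

56


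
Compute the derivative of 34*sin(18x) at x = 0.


Apply the chain rule to differentiate 34*sin(18x):
d/dx [34*sin(18x)]
= 34 * cos(18x) * d/dx(18x)
= 34 * 18 * cos(18x)
= 612 * cos(18x)
Evaluate at x = 0:
= 612 * cos(0)
= 612 * 1
= 612

612


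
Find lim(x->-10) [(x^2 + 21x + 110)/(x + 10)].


Direct substitution gives 0/0, so we factor the numerator.
Factor: (x^2 + 21x + 110) = (x + 10)(x + 11)
Cancel the common factor (x + 10):
(x^2 + 21x + 110)/(x + 10) = (x + 11)
Now substitute x = -10:
= (-10) - (-11) = 1

1


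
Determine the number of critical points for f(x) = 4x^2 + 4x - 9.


Find where f'(x) = 0:
f'(x) = 8x + 4
Set f'(x) = 0:
8x + 4 = 0
x = -4 / 8 = -1/2
This is a linear equation in x, so there is exactly one solution.
Number of critical points: 1

1


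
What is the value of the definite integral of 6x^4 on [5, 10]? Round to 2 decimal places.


Find the antiderivative of 6x^4:
F(x) = 6/5 * x^5
Apply the Fundamental Theorem of Calculus:
F(10) - F(5)
= 6/5 * 10^5 - 6/5 * 5^5
= 6/5 * (100000 - 3125)
= 6/5 * 96875
= 116250 = 116250.00

116250.00


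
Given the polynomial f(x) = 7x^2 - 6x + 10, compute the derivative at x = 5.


Differentiate term by term using power and sum rules:
f(x) = 7x^2 - 6x + 10
f'(x) = 14x - 6
Substitute x = 5:
f'(5) = 14 * 5 - 6
= 70 - 6
= 64

64


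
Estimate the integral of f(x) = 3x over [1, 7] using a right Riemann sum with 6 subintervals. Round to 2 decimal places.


Right Riemann sum uses right endpoints of each subinterval.
Interval: [1, 7], n = 6
dx = (7 - 1) / 6 = 1
Right endpoints: [2, 3, 4, 5, 6, 7]
f values: [6, 9, 12, 15, 18, 21]
Sum = dx * (sum of f values)
= 1 * 81
= 81 = 81.00

81.00


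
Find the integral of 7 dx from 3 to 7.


The integral of a constant k over [a, b] equals k * (b - a).
integral from 3 to 7 of 7 dx
= 7 * (7 - 3)
= 7 * 4
= 28

28


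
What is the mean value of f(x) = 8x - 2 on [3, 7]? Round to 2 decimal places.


Average value = 1/(b-a) * integral from a to b of f(x) dx
First compute the integral of 8x - 2:
F(x) = 4x^2 - 2x
F(7) = 4 * 49 - 2 * 7 = 182
F(3) = 4 * 9 - 2 * 3 = 30
Integral = 182 - 30 = 152
Average = 152 / (7 - 3) = 152 / 4
= 38 = 38.00

38.00


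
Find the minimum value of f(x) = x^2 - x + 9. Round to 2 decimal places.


For a quadratic f(x) = ax^2 + bx + c with a > 0, the minimum is at the vertex.
Vertex x-coordinate: x = -b/(2a)
x = -(-1) / (2 * 1)
x = 1/2
Substitute back to find the minimum value:
f(1/2) = 1 * (1/2)^2 - 1 * (1/2) + 9
= 1/4 - 1/2 + 9
= 35/4 = 8.75

8.75


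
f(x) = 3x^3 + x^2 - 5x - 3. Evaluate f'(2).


Differentiate f(x) = 3x^3 + x^2 - 5x - 3 term by term:
f'(x) = 9x^2 + 2x - 5
Substitute x = 2:
f'(2) = 9 * 2^2 + 2 * 2 - 5
= 36 + 4 - 5
= 35

35


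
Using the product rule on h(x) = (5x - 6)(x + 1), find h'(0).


Let u(x) = 5x - 6 and v(x) = x + 1
u'(x) = 5
v'(x) = 1
Product rule: h'(x) = u'(x)*v(x) + u(x)*v'(x)
= 5 * (x + 1) + (5x - 6) * 1
At x = 0:
u(0) = 5 * 0 - 6 = -6
v(0) = 1 * 0 + 1 = 1
h'(0) = 5 * 1 + (-6) * 1
= 5 - 6
= -1

-1


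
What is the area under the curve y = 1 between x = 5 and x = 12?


The area under a constant function y = 1 is a rectangle.
Width = 12 - 5 = 7
Height = 1
Area = width * height
= 7 * 1
= 7

7


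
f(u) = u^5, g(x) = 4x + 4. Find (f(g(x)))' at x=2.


Using the chain rule: (f(g(x)))' = f'(g(x)) * g'(x)
First, find g(2):
g(2) = 4 * 2 + 4 = 12
Next, f'(u) = 5u^4
And g'(x) = 4
So f'(g(2)) * g'(2)
= 5 * 12^4 * 4
= 5 * 20736 * 4
= 414720

414720


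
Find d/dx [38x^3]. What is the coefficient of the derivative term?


We apply the power rule: d/dx [ax^n] = a*n * x^(n-1)
d/dx [38x^3]
= 38 * 3 * x^(3-1)
= 114x^2
The coefficient is 114

114


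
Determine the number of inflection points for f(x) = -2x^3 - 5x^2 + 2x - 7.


Inflection points occur where f''(x) = 0 and concavity changes.
f(x) = -2x^3 - 5x^2 + 2x - 7
f'(x) = -6x^2 - 10x + 2
f''(x) = -12x - 10
Set f''(x) = 0:
-12x - 10 = 0
x = 10 / (-12) = -5/6
Since f''(x) is linear (degree 1), it changes sign at this point.
Therefore there is exactly 1 inflection point.

1


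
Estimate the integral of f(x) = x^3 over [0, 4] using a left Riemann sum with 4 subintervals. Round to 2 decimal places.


Left Riemann sum uses left endpoints of each subinterval.
Interval: [0, 4], n = 4
dx = (4 - 0) / 4 = 1
Left endpoints: [0, 1, 2, 3]
f values: [0, 1, 8, 27]
Sum = dx * (sum of f values)
= 1 * 36
= 36 = 36.00

36.00


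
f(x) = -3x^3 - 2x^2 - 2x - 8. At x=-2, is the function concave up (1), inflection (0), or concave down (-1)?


Concavity is determined by the sign of f''(x).
f(x) = -3x^3 - 2x^2 - 2x - 8
f'(x) = -9x^2 - 4x - 2
f''(x) = -18x - 4
f''(-2) = -18 * (-2) - 4
= 36 - 4
= 32
Since f''(-2) > 0, the function is concave up (1)

1


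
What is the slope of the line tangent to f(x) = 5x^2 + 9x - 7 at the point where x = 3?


The slope of the tangent line equals f'(x) at the point.
f(x) = 5x^2 + 9x - 7
f'(x) = 10x + 9
At x = 3:
f'(3) = 10 * 3 + 9
= 30 + 9
= 39

39


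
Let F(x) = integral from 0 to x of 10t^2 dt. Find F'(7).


By the Fundamental Theorem of Calculus (Part 1):
If F(x) = integral from 0 to x of f(t) dt, then F'(x) = f(x)
Here f(t) = 10t^2
So F'(x) = 10x^2
Evaluate at x = 7:
F'(7) = 10 * 7^2
= 10 * 49
= 490

490


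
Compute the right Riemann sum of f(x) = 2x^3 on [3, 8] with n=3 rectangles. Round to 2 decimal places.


Right Riemann sum uses right endpoints of each subinterval.
Interval: [3, 8], n = 3
dx = (8 - 3) / 3 = 5/3
Right endpoints: [14/3, 19/3, 8]
f values: [5488/27, 13718/27, 1024]
Sum = dx * (sum of f values)
= 5/3 * 5206/3
= 26030/9 ≈ 2892.22

2892.22


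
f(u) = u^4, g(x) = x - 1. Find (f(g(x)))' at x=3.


Using the chain rule: (f(g(x)))' = f'(g(x)) * g'(x)
First, find g(3):
g(3) = 1 * 3 - 1 = 2
Next, f'(u) = 4u^3
And g'(x) = 1
So f'(g(3)) * g'(3)
= 4 * 2^3 * 1
= 4 * 8 * 1
= 32

32


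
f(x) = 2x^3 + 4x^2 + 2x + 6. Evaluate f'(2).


Differentiate f(x) = 2x^3 + 4x^2 + 2x + 6 term by term:
f'(x) = 6x^2 + 8x + 2
Substitute x = 2:
f'(2) = 6 * 2^2 + 8 * 2 + 2
= 24 + 16 + 2
= 42

42


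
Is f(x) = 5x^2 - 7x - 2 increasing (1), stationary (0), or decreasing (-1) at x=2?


Compute f'(x) to determine behavior:
f'(x) = 10x - 7
f'(2) = 10 * 2 - 7
= 20 - 7
= 13
Since f'(2) > 0, the function is increasing (1)

1


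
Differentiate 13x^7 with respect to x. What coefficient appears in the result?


We apply the power rule: d/dx [ax^n] = a*n * x^(n-1)
d/dx [13x^7]
= 13 * 7 * x^(7-1)
= 91x^6
The coefficient is 91

91


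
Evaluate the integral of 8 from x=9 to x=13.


The integral of a constant k over [a, b] equals k * (b - a).
integral from 9 to 13 of 8 dx
= 8 * (13 - 9)
= 8 * 4
= 32

32


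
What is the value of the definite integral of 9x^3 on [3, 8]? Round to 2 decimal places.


Find the antiderivative of 9x^3:
F(x) = 9/4 * x^4
Apply the Fundamental Theorem of Calculus:
F(8) - F(3)
= 9/4 * 8^4 - 9/4 * 3^4
= 9/4 * (4096 - 81)
= 9/4 * 4015
= 36135/4 = 9033.75

9033.75


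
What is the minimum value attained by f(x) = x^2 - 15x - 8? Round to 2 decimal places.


For a quadratic f(x) = ax^2 + bx + c with a > 0, the minimum is at the vertex.
Vertex x-coordinate: x = -b/(2a)
x = -(-15) / (2 * 1)
x = 15/2
Substitute back to find the minimum value:
f(15/2) = 1 * (15/2)^2 - 15 * (15/2) - 8
= 225/4 - 225/2 - 8
= -257/4 = -64.25

-64.25


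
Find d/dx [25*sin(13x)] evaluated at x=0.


Apply the chain rule to differentiate 25*sin(13x):
d/dx [25*sin(13x)]
= 25 * cos(13x) * d/dx(13x)
= 25 * 13 * cos(13x)
= 325 * cos(13x)
Evaluate at x = 0:
= 325 * cos(0)
= 325 * 1
= 325

325


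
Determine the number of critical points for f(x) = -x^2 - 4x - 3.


Find where f'(x) = 0:
f'(x) = -2x - 4
Set f'(x) = 0:
-2x - 4 = 0
x = 4 / (-2) = -2
This is a linear equation in x, so there is exactly one solution.
Number of critical points: 1

1


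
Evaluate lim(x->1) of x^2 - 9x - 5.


Since polynomials are continuous, we use direct substitution.
lim(x->1) of x^2 - 9x - 5
= 1 * 1^2 - 9 * 1 - 5
= 1 - 9 - 5
= -13

-13


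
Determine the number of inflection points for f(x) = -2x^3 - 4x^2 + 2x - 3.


Inflection points occur where f''(x) = 0 and concavity changes.
f(x) = -2x^3 - 4x^2 + 2x - 3
f'(x) = -6x^2 - 8x + 2
f''(x) = -12x - 8
Set f''(x) = 0:
-12x - 8 = 0
x = 8 / (-12) = -2/3
Since f''(x) is linear (degree 1), it changes sign at this point.
Therefore there is exactly 1 inflection point.

1


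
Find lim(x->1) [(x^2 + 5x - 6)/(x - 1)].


Direct substitution gives 0/0, so we factor the numerator.
Factor: (x^2 + 5x - 6) = (x - 1)(x + 6)
Cancel the common factor (x - 1):
(x^2 + 5x - 6)/(x - 1) = (x + 6)
Now substitute x = 1:
= (1) - (-6) = 7

7


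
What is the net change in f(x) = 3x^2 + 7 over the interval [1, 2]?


Net change = f(b) - f(a)
f(x) = 3x^2 + 7
Compute f(2):
f(2) = 3 * 2^2 + 0 * 2 + 7
= 12 + 0 + 7
= 19
Compute f(1):
f(1) = 3 * 1^2 + 0 * 1 + 7
= 3 + 0 + 7
= 10
Net change = 19 - 10 = 9

9


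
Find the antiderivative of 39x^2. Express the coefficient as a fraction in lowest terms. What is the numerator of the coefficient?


Apply the power rule for integration:
integral of ax^n dx = a/(n+1) * x^(n+1) + C
integral of 39x^2 dx
= 39/3 * x^3 + C
= 13 * x^3 + C
The coefficient in lowest terms is 13 = 13/1, so its numerator is 13

13


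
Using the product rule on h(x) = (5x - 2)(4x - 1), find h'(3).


Let u(x) = 5x - 2 and v(x) = 4x - 1
u'(x) = 5
v'(x) = 4
Product rule: h'(x) = u'(x)*v(x) + u(x)*v'(x)
= 5 * (4x - 1) + (5x - 2) * 4
At x = 3:
u(3) = 5 * 3 - 2 = 13
v(3) = 4 * 3 - 1 = 11
h'(3) = 5 * 11 + 13 * 4
= 55 + 52
= 107

107


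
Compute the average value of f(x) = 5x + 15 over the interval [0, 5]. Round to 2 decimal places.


Average value = 1/(b-a) * integral from a to b of f(x) dx
First compute the integral of 5x + 15:
F(x) = (5/2)x^2 + 15x
F(5) = 5/2 * 25 + 15 * 5 = 275/2
F(0) = 5/2 * 0 + 15 * 0 = 0
Integral = 275/2 - 0 = 275/2
Average = (275/2) / (5 - 0) = (275/2) / 5
= 55/2 = 27.50

27.50


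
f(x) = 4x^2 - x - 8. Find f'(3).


Differentiate term by term using power and sum rules:
f(x) = 4x^2 - x - 8
f'(x) = 8x - 1
Substitute x = 3:
f'(3) = 8 * 3 - 1
= 24 - 1
= 23

23


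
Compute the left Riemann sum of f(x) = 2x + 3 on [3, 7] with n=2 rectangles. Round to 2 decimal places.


Left Riemann sum uses left endpoints of each subinterval.
Interval: [3, 7], n = 2
dx = (7 - 3) / 2 = 2
Left endpoints: [3, 5]
f values: [9, 13]
Sum = dx * (sum of f values)
= 2 * 22
= 44 = 44.00

44.00


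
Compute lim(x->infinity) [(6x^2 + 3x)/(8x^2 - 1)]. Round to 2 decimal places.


For limits at infinity with equal-degree polynomials,
we compare leading coefficients.
Numerator leading term: 6x^2
Denominator leading term: 8x^2
Divide both by x^2:
lim = (6 + 3/x) / (8 - 1/x^2)
As x -> infinity, the 1/x and 1/x^2 terms vanish:
= 6/8 = 3/4 = 0.75

0.75


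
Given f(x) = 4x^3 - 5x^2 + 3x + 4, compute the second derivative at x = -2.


First derivative:
f'(x) = 12x^2 - 10x + 3
Second derivative:
f''(x) = 24x - 10
Substitute x = -2:
f''(-2) = 24 * (-2) - 10
= -48 - 10
= -58

-58


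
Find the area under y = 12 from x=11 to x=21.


The area under a constant function y = 12 is a rectangle.
Width = 21 - 11 = 10
Height = 12
Area = width * height
= 10 * 12
= 120

120


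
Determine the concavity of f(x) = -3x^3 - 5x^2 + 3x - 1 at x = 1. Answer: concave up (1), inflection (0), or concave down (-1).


Concavity is determined by the sign of f''(x).
f(x) = -3x^3 - 5x^2 + 3x - 1
f'(x) = -9x^2 - 10x + 3
f''(x) = -18x - 10
f''(1) = -18 * 1 - 10
= -18 - 10
= -28
Since f''(1) < 0, the function is concave down (-1)

-1


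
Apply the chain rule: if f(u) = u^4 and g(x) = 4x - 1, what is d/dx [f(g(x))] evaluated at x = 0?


Using the chain rule: (f(g(x)))' = f'(g(x)) * g'(x)
First, find g(0):
g(0) = 4 * 0 - 1 = -1
Next, f'(u) = 4u^3
And g'(x) = 4
So f'(g(0)) * g'(0)
= 4 * (-1)^3 * 4
= 4 * (-1) * 4
= -16

-16


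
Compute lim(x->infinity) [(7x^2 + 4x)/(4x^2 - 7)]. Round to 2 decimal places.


For limits at infinity with equal-degree polynomials,
we compare leading coefficients.
Numerator leading term: 7x^2
Denominator leading term: 4x^2
Divide both by x^2:
lim = (7 + 4/x) / (4 - 7/x^2)
As x -> infinity, the 1/x and 1/x^2 terms vanish:
= 7/4 = 1.75

1.75


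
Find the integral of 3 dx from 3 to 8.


The integral of a constant k over [a, b] equals k * (b - a).
integral from 3 to 8 of 3 dx
= 3 * (8 - 3)
= 3 * 5
= 15

15


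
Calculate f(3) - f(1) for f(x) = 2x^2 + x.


Net change = f(b) - f(a)
f(x) = 2x^2 + x
Compute f(3):
f(3) = 2 * 3^2 + 1 * 3 + 0
= 18 + 3 + 0
= 21
Compute f(1):
f(1) = 2 * 1^2 + 1 * 1 + 0
= 2 + 1 + 0
= 3
Net change = 21 - 3 = 18

18


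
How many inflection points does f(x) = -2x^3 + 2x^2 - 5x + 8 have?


Inflection points occur where f''(x) = 0 and concavity changes.
f(x) = -2x^3 + 2x^2 - 5x + 8
f'(x) = -6x^2 + 4x - 5
f''(x) = -12x + 4
Set f''(x) = 0:
-12x + 4 = 0
x = -4 / (-12) = 1/3
Since f''(x) is linear (degree 1), it changes sign at this point.
Therefore there is exactly 1 inflection point.

1


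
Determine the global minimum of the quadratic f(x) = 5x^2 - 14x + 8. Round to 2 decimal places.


For a quadratic f(x) = ax^2 + bx + c with a > 0, the minimum is at the vertex.
Vertex x-coordinate: x = -b/(2a)
x = -(-14) / (2 * 5)
x = 14/10 = 7/5
Substitute back to find the minimum value:
f(7/5) = 5 * (7/5)^2 - 14 * (7/5) + 8
= 49/5 - 98/5 + 8
= -9/5 = -1.80

-1.80


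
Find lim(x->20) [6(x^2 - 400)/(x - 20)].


Direct substitution gives 0/0, so we factor the numerator.
Factor: 6(x^2 - 400) = 6 * (x - 20)(x + 20)
Cancel the common factor (x - 20):
6(x^2 - 400)/(x - 20) = 6 * (x + 20)
Now substitute x = 20:
= 6 * (20 + 20) = 240

240


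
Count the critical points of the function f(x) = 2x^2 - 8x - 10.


Find where f'(x) = 0:
f'(x) = 4x - 8
Set f'(x) = 0:
4x - 8 = 0
x = 8 / 4 = 2
This is a linear equation in x, so there is exactly one solution.
Number of critical points: 1

1


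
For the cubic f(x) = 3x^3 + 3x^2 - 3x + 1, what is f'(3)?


Differentiate f(x) = 3x^3 + 3x^2 - 3x + 1 term by term:
f'(x) = 9x^2 + 6x - 3
Substitute x = 3:
f'(3) = 9 * 3^2 + 6 * 3 - 3
= 81 + 18 - 3
= 96

96


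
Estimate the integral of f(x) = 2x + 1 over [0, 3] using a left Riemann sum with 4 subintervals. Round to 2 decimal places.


Left Riemann sum uses left endpoints of each subinterval.
Interval: [0, 3], n = 4
dx = (3 - 0) / 4 = 3/4
Left endpoints: [0, 3/4, 3/2, 9/4]
f values: [1, 5/2, 4, 11/2]
Sum = dx * (sum of f values)
= 3/4 * 13
= 39/4 = 9.75

9.75


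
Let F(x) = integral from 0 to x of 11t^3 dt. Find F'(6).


By the Fundamental Theorem of Calculus (Part 1):
If F(x) = integral from 0 to x of f(t) dt, then F'(x) = f(x)
Here f(t) = 11t^3
So F'(x) = 11x^3
Evaluate at x = 6:
F'(6) = 11 * 6^3
= 11 * 216
= 2376

2376


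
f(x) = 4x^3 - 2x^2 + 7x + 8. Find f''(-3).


First derivative:
f'(x) = 12x^2 - 4x + 7
Second derivative:
f''(x) = 24x - 4
Substitute x = -3:
f''(-3) = 24 * (-3) - 4
= -72 - 4
= -76

-76


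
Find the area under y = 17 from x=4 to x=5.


The area under a constant function y = 17 is a rectangle.
Width = 5 - 4 = 1
Height = 17
Area = width * height
= 1 * 17
= 17

17


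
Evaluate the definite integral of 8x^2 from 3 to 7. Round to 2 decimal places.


Find the antiderivative of 8x^2:
F(x) = 8/3 * x^3
Apply the Fundamental Theorem of Calculus:
F(7) - F(3)
= 8/3 * 7^3 - 8/3 * 3^3
= 8/3 * (343 - 27)
= 8/3 * 316
= 2528/3 ≈ 842.67

842.67


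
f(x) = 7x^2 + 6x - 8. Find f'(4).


Differentiate term by term using power and sum rules:
f(x) = 7x^2 + 6x - 8
f'(x) = 14x + 6
Substitute x = 4:
f'(4) = 14 * 4 + 6
= 56 + 6
= 62

62


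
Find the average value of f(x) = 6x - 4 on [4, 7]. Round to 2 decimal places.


Average value = 1/(b-a) * integral from a to b of f(x) dx
First compute the integral of 6x - 4:
F(x) = 3x^2 - 4x
F(7) = 3 * 49 - 4 * 7 = 119
F(4) = 3 * 16 - 4 * 4 = 32
Integral = 119 - 32 = 87
Average = 87 / (7 - 4) = 87 / 3
= 29 = 29.00

29.00


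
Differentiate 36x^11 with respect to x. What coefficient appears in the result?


We apply the power rule: d/dx [ax^n] = a*n * x^(n-1)
d/dx [36x^11]
= 36 * 11 * x^(11-1)
= 396x^10
The coefficient is 396

396


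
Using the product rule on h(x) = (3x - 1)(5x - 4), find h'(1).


Let u(x) = 3x - 1 and v(x) = 5x - 4
u'(x) = 3
v'(x) = 5
Product rule: h'(x) = u'(x)*v(x) + u(x)*v'(x)
= 3 * (5x - 4) + (3x - 1) * 5
At x = 1:
u(1) = 3 * 1 - 1 = 2
v(1) = 5 * 1 - 4 = 1
h'(1) = 3 * 1 + 2 * 5
= 3 + 10
= 13

13


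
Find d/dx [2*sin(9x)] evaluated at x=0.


Apply the chain rule to differentiate 2*sin(9x):
d/dx [2*sin(9x)]
= 2 * cos(9x) * d/dx(9x)
= 2 * 9 * cos(9x)
= 18 * cos(9x)
Evaluate at x = 0:
= 18 * cos(0)
= 18 * 1
= 18

18


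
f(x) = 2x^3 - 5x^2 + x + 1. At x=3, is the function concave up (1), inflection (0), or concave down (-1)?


Concavity is determined by the sign of f''(x).
f(x) = 2x^3 - 5x^2 + x + 1
f'(x) = 6x^2 - 10x + 1
f''(x) = 12x - 10
f''(3) = 12 * 3 - 10
= 36 - 10
= 26
Since f''(3) > 0, the function is concave up (1)

1


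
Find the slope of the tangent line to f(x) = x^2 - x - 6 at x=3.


The slope of the tangent line equals f'(x) at the point.
f(x) = x^2 - x - 6
f'(x) = 2x - 1
At x = 3:
f'(3) = 2 * 3 - 1
= 6 - 1
= 5

5


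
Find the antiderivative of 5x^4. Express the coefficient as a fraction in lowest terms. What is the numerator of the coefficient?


Apply the power rule for integration:
integral of ax^n dx = a/(n+1) * x^(n+1) + C
integral of 5x^4 dx
= 5/5 * x^5 + C
= 1 * x^5 + C
The coefficient in lowest terms is 1 = 1/1, so its numerator is 1

1


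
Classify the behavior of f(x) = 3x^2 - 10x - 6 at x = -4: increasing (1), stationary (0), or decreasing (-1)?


Compute f'(x) to determine behavior:
f'(x) = 6x - 10
f'(-4) = 6 * (-4) - 10
= -24 - 10
= -34
Since f'(-4) < 0, the function is decreasing (-1)

-1


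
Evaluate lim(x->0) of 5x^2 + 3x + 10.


Since polynomials are continuous, we use direct substitution.
lim(x->0) of 5x^2 + 3x + 10
= 5 * 0^2 + 3 * 0 + 10
= 0 + 0 + 10
= 10

10


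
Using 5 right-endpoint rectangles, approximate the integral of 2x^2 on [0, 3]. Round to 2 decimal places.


Right Riemann sum uses right endpoints of each subinterval.
Interval: [0, 3], n = 5
dx = (3 - 0) / 5 = 3/5
Right endpoints: [3/5, 6/5, 9/5, 12/5, 3]
f values: [18/25, 72/25, 162/25, 288/25, 18]
Sum = dx * (sum of f values)
= 3/5 * 198/5
= 594/25 = 23.76

23.76


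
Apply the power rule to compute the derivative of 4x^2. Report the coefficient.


We apply the power rule: d/dx [ax^n] = a*n * x^(n-1)
d/dx [4x^2]
= 4 * 2 * x^(2-1)
= 8x
The coefficient is 8

8


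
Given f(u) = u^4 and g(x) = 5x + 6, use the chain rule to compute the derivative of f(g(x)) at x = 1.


Using the chain rule: (f(g(x)))' = f'(g(x)) * g'(x)
First, find g(1):
g(1) = 5 * 1 + 6 = 11
Next, f'(u) = 4u^3
And g'(x) = 5
So f'(g(1)) * g'(1)
= 4 * 11^3 * 5
= 4 * 1331 * 5
= 26620

26620


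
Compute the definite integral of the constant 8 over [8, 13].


The integral of a constant k over [a, b] equals k * (b - a).
integral from 8 to 13 of 8 dx
= 8 * (13 - 8)
= 8 * 5
= 40

40


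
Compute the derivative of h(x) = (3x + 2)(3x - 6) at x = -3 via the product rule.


Let u(x) = 3x + 2 and v(x) = 3x - 6
u'(x) = 3
v'(x) = 3
Product rule: h'(x) = u'(x)*v(x) + u(x)*v'(x)
= 3 * (3x - 6) + (3x + 2) * 3
At x = -3:
u(-3) = 3 * (-3) + 2 = -7
v(-3) = 3 * (-3) - 6 = -15
h'(-3) = 3 * (-15) + (-7) * 3
= -45 - 21
= -66

-66


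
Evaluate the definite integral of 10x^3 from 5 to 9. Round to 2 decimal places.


Find the antiderivative of 10x^3:
F(x) = 10/4 * x^4
Apply the Fundamental Theorem of Calculus:
F(9) - F(5)
= 10/4 * 9^4 - 10/4 * 5^4
= 10/4 * (6561 - 625)
= 10/4 * 5936
= 14840 = 14840.00

14840.00


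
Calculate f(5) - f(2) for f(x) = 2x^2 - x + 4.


Net change = f(b) - f(a)
f(x) = 2x^2 - x + 4
Compute f(5):
f(5) = 2 * 5^2 - 1 * 5 + 4
= 50 - 5 + 4
= 49
Compute f(2):
f(2) = 2 * 2^2 - 1 * 2 + 4
= 8 - 2 + 4
= 10
Net change = 49 - 10 = 39

39


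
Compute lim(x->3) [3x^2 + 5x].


Since polynomials are continuous, we use direct substitution.
lim(x->3) of 3x^2 + 5x
= 3 * 3^2 + 5 * 3 + 0
= 27 + 15 + 0
= 42

42


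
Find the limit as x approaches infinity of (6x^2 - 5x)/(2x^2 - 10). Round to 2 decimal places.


For limits at infinity with equal-degree polynomials,
we compare leading coefficients.
Numerator leading term: 6x^2
Denominator leading term: 2x^2
Divide both by x^2:
lim = (6 - 5/x) / (2 - 10/x^2)
As x -> infinity, the 1/x and 1/x^2 terms vanish:
= 6/2 = 3 = 3.00

3.00


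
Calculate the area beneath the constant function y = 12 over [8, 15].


The area under a constant function y = 12 is a rectangle.
Width = 15 - 8 = 7
Height = 12
Area = width * height
= 7 * 12
= 84

84


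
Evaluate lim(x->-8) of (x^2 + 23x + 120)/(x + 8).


Direct substitution gives 0/0, so we factor the numerator.
Factor: (x^2 + 23x + 120) = (x + 8)(x + 15)
Cancel the common factor (x + 8):
(x^2 + 23x + 120)/(x + 8) = (x + 15)
Now substitute x = -8:
= (-8) - (-15) = 7

7


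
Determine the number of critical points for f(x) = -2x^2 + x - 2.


Find where f'(x) = 0:
f'(x) = -4x + 1
Set f'(x) = 0:
-4x + 1 = 0
x = -1 / (-4) = 1/4
This is a linear equation in x, so there is exactly one solution.
Number of critical points: 1

1


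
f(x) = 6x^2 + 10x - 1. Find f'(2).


Differentiate term by term using power and sum rules:
f(x) = 6x^2 + 10x - 1
f'(x) = 12x + 10
Substitute x = 2:
f'(2) = 12 * 2 + 10
= 24 + 10
= 34

34


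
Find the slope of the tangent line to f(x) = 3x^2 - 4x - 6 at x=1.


The slope of the tangent line equals f'(x) at the point.
f(x) = 3x^2 - 4x - 6
f'(x) = 6x - 4
At x = 1:
f'(1) = 6 * 1 - 4
= 6 - 4
= 2

2


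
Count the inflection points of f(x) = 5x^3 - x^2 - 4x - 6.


Inflection points occur where f''(x) = 0 and concavity changes.
f(x) = 5x^3 - x^2 - 4x - 6
f'(x) = 15x^2 - 2x - 4
f''(x) = 30x - 2
Set f''(x) = 0:
30x - 2 = 0
x = 2 / 30 = 1/15
Since f''(x) is linear (degree 1), it changes sign at this point.
Therefore there is exactly 1 inflection point.

1


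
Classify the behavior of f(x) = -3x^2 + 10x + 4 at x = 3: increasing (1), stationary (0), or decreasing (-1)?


Compute f'(x) to determine behavior:
f'(x) = -6x + 10
f'(3) = -6 * 3 + 10
= -18 + 10
= -8
Since f'(3) < 0, the function is decreasing (-1)

-1


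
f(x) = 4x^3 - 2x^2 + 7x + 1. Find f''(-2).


First derivative:
f'(x) = 12x^2 - 4x + 7
Second derivative:
f''(x) = 24x - 4
Substitute x = -2:
f''(-2) = 24 * (-2) - 4
= -48 - 4
= -52

-52


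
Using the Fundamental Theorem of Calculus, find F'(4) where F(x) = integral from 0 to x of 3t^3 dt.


By the Fundamental Theorem of Calculus (Part 1):
If F(x) = integral from 0 to x of f(t) dt, then F'(x) = f(x)
Here f(t) = 3t^3
So F'(x) = 3x^3
Evaluate at x = 4:
F'(4) = 3 * 4^3
= 3 * 64
= 192

192


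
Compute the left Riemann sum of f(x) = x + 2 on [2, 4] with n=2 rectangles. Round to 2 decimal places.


Left Riemann sum uses left endpoints of each subinterval.
Interval: [2, 4], n = 2
dx = (4 - 2) / 2 = 1
Left endpoints: [2, 3]
f values: [4, 5]
Sum = dx * (sum of f values)
= 1 * 9
= 9 = 9.00

9.00


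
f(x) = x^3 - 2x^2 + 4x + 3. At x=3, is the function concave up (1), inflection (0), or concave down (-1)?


Concavity is determined by the sign of f''(x).
f(x) = x^3 - 2x^2 + 4x + 3
f'(x) = 3x^2 - 4x + 4
f''(x) = 6x - 4
f''(3) = 6 * 3 - 4
= 18 - 4
= 14
Since f''(3) > 0, the function is concave up (1)

1


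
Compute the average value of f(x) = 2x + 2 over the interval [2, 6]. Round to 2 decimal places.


Average value = 1/(b-a) * integral from a to b of f(x) dx
First compute the integral of 2x + 2:
F(x) = x^2 + 2x
F(6) = 1 * 36 + 2 * 6 = 48
F(2) = 1 * 4 + 2 * 2 = 8
Integral = 48 - 8 = 40
Average = 40 / (6 - 2) = 40 / 4
= 10 = 10.00

10.00


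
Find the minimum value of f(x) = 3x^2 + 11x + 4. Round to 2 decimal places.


For a quadratic f(x) = ax^2 + bx + c with a > 0, the minimum is at the vertex.
Vertex x-coordinate: x = -b/(2a)
x = -(11) / (2 * 3)
x = -11/6
Substitute back to find the minimum value:
f(-11/6) = 3 * (-11/6)^2 + 11 * (-11/6) + 4
= 121/12 - 121/6 + 4
= -73/12 ≈ -6.08

-6.08


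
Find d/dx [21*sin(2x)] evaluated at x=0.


Apply the chain rule to differentiate 21*sin(2x):
d/dx [21*sin(2x)]
= 21 * cos(2x) * d/dx(2x)
= 21 * 2 * cos(2x)
= 42 * cos(2x)
Evaluate at x = 0:
= 42 * cos(0)
= 42 * 1
= 42

42


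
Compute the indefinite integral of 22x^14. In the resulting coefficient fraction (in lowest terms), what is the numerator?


Apply the power rule for integration:
integral of ax^n dx = a/(n+1) * x^(n+1) + C
integral of 22x^14 dx
= 22/15 * x^15 + C
The coefficient in lowest terms is 22/15, and its numerator is 22

22


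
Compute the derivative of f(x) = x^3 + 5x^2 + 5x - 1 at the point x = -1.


Differentiate f(x) = x^3 + 5x^2 + 5x - 1 term by term:
f'(x) = 3x^2 + 10x + 5
Substitute x = -1:
f'(-1) = 3 * (-1)^2 + 10 * (-1) + 5
= 3 - 10 + 5
= -2

-2


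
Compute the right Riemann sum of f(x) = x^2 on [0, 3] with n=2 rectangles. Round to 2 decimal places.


Right Riemann sum uses right endpoints of each subinterval.
Interval: [0, 3], n = 2
dx = (3 - 0) / 2 = 3/2
Right endpoints: [3/2, 3]
f values: [9/4, 9]
Sum = dx * (sum of f values)
= 3/2 * 45/4
= 135/8 ≈ 16.88

16.88


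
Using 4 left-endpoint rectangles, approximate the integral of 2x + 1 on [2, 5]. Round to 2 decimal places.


Left Riemann sum uses left endpoints of each subinterval.
Interval: [2, 5], n = 4
dx = (5 - 2) / 4 = 3/4
Left endpoints: [2, 11/4, 7/2, 17/4]
f values: [5, 13/2, 8, 19/2]
Sum = dx * (sum of f values)
= 3/4 * 29
= 87/4 = 21.75

21.75


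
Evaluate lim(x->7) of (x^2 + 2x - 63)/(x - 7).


Direct substitution gives 0/0, so we factor the numerator.
Factor: (x^2 + 2x - 63) = (x - 7)(x + 9)
Cancel the common factor (x - 7):
(x^2 + 2x - 63)/(x - 7) = (x + 9)
Now substitute x = 7:
= (7) - (-9) = 16

16


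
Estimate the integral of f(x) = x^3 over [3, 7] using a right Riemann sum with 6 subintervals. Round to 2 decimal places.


Right Riemann sum uses right endpoints of each subinterval.
Interval: [3, 7], n = 6
dx = (7 - 3) / 6 = 2/3
Right endpoints: [11/3, 13/3, 5, 17/3, 19/3, 7]
f values: [1331/27, 2197/27, 125, 4913/27, 6859/27, 343]
Sum = dx * (sum of f values)
= 2/3 * 3104/3
= 6208/9 ≈ 689.78

689.78


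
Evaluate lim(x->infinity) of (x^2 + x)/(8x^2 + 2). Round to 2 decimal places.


For limits at infinity with equal-degree polynomials,
we compare leading coefficients.
Numerator leading term: x^2
Denominator leading term: 8x^2
Divide both by x^2:
lim = (1 + 1/x) / (8 + 2/x^2)
As x -> infinity, the 1/x and 1/x^2 terms vanish:
= 1/8 ≈ 0.13

0.13


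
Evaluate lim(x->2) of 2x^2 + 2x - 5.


Since polynomials are continuous, we use direct substitution.
lim(x->2) of 2x^2 + 2x - 5
= 2 * 2^2 + 2 * 2 - 5
= 8 + 4 - 5
= 7

7


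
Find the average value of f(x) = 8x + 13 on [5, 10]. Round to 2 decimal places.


Average value = 1/(b-a) * integral from a to b of f(x) dx
First compute the integral of 8x + 13:
F(x) = 4x^2 + 13x
F(10) = 4 * 100 + 13 * 10 = 530
F(5) = 4 * 25 + 13 * 5 = 165
Integral = 530 - 165 = 365
Average = 365 / (10 - 5) = 365 / 5
= 73 = 73.00

73.00


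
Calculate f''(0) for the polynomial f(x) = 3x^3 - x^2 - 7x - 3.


First derivative:
f'(x) = 9x^2 - 2x - 7
Second derivative:
f''(x) = 18x - 2
Substitute x = 0:
f''(0) = 18 * 0 - 2
= 0 - 2
= -2

-2


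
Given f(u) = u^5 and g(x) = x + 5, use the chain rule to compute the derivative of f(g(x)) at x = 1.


Using the chain rule: (f(g(x)))' = f'(g(x)) * g'(x)
First, find g(1):
g(1) = 1 * 1 + 5 = 6
Next, f'(u) = 5u^4
And g'(x) = 1
So f'(g(1)) * g'(1)
= 5 * 6^4 * 1
= 5 * 1296 * 1
= 6480

6480


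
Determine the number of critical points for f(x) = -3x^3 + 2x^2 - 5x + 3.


Find where f'(x) = 0:
f(x) = -3x^3 + 2x^2 - 5x + 3
f'(x) = -9x^2 + 4x - 5
This is a quadratic in x. Use the discriminant to count real roots.
Discriminant = (4)^2 - 4 * (-9) * (-5)
= 16 - 180
= -164
Since discriminant < 0, f'(x) = 0 has no real solutions.
Number of critical points: 0

0


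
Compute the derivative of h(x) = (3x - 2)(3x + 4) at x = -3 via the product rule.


Let u(x) = 3x - 2 and v(x) = 3x + 4
u'(x) = 3
v'(x) = 3
Product rule: h'(x) = u'(x)*v(x) + u(x)*v'(x)
= 3 * (3x + 4) + (3x - 2) * 3
At x = -3:
u(-3) = 3 * (-3) - 2 = -11
v(-3) = 3 * (-3) + 4 = -5
h'(-3) = 3 * (-5) + (-11) * 3
= -15 - 33
= -48

-48


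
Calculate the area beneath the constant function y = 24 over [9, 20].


The area under a constant function y = 24 is a rectangle.
Width = 20 - 9 = 11
Height = 24
Area = width * height
= 11 * 24
= 264

264


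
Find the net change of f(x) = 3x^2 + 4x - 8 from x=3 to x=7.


Net change = f(b) - f(a)
f(x) = 3x^2 + 4x - 8
Compute f(7):
f(7) = 3 * 7^2 + 4 * 7 - 8
= 147 + 28 - 8
= 167
Compute f(3):
f(3) = 3 * 3^2 + 4 * 3 - 8
= 27 + 12 - 8
= 31
Net change = 167 - 31 = 136

136


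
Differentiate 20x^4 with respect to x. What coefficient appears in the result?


We apply the power rule: d/dx [ax^n] = a*n * x^(n-1)
d/dx [20x^4]
= 20 * 4 * x^(4-1)
= 80x^3
The coefficient is 80

80


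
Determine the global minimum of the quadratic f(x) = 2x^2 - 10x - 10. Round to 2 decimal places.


For a quadratic f(x) = ax^2 + bx + c with a > 0, the minimum is at the vertex.
Vertex x-coordinate: x = -b/(2a)
x = -(-10) / (2 * 2)
x = 10/4 = 5/2
Substitute back to find the minimum value:
f(5/2) = 2 * (5/2)^2 - 10 * (5/2) - 10
= 25/2 - 25 - 10
= -45/2 = -22.50

-22.50


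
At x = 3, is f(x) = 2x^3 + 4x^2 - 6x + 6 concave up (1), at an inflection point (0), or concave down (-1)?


Concavity is determined by the sign of f''(x).
f(x) = 2x^3 + 4x^2 - 6x + 6
f'(x) = 6x^2 + 8x - 6
f''(x) = 12x + 8
f''(3) = 12 * 3 + 8
= 36 + 8
= 44
Since f''(3) > 0, the function is concave up (1)

1


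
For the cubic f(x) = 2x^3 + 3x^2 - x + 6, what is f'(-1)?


Differentiate f(x) = 2x^3 + 3x^2 - x + 6 term by term:
f'(x) = 6x^2 + 6x - 1
Substitute x = -1:
f'(-1) = 6 * (-1)^2 + 6 * (-1) - 1
= 6 - 6 - 1
= -1

-1


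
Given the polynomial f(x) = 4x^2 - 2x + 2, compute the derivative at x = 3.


Differentiate term by term using power and sum rules:
f(x) = 4x^2 - 2x + 2
f'(x) = 8x - 2
Substitute x = 3:
f'(3) = 8 * 3 - 2
= 24 - 2
= 22

22


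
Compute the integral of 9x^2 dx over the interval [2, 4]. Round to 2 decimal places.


Find the antiderivative of 9x^2:
F(x) = 9/3 * x^3
Apply the Fundamental Theorem of Calculus:
F(4) - F(2)
= 9/3 * 4^3 - 9/3 * 2^3
= 9/3 * (64 - 8)
= 9/3 * 56
= 168 = 168.00

168.00


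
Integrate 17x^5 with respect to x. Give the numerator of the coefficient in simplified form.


Apply the power rule for integration:
integral of ax^n dx = a/(n+1) * x^(n+1) + C
integral of 17x^5 dx
= 17/6 * x^6 + C
The coefficient in lowest terms is 17/6, and its numerator is 17

17


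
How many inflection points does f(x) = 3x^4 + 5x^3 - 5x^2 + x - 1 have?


Inflection points occur where f''(x) = 0 and concavity changes.
f(x) = 3x^4 + 5x^3 - 5x^2 + x - 1
f'(x) = 12x^3 + 15x^2 - 10x + 1
f''(x) = 36x^2 + 30x - 10
This is a quadratic in x. Use the discriminant to count real roots.
Discriminant = (30)^2 - 4 * 36 * (-10)
= 900 - (-1440)
= 2340
Since discriminant > 0, f''(x) = 0 has 2 distinct real solutions.
A quadratic with two distinct real roots changes sign at each root, so concavity changes at both.
Number of inflection points: 2

2


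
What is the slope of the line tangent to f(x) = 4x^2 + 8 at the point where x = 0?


The slope of the tangent line equals f'(x) at the point.
f(x) = 4x^2 + 8
f'(x) = 8x
At x = 0:
f'(0) = 8 * 0 + 0
= 0 + 0
= 0

0


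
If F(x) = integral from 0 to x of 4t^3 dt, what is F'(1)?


By the Fundamental Theorem of Calculus (Part 1):
If F(x) = integral from 0 to x of f(t) dt, then F'(x) = f(x)
Here f(t) = 4t^3
So F'(x) = 4x^3
Evaluate at x = 1:
F'(1) = 4 * 1^3
= 4 * 1
= 4

4


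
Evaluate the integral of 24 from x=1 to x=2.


The integral of a constant k over [a, b] equals k * (b - a).
integral from 1 to 2 of 24 dx
= 24 * (2 - 1)
= 24 * 1
= 24

24


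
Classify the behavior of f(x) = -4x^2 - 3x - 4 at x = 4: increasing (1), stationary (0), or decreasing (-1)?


Compute f'(x) to determine behavior:
f'(x) = -8x - 3
f'(4) = -8 * 4 - 3
= -32 - 3
= -35
Since f'(4) < 0, the function is decreasing (-1)

-1


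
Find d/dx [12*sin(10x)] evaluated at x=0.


Apply the chain rule to differentiate 12*sin(10x):
d/dx [12*sin(10x)]
= 12 * cos(10x) * d/dx(10x)
= 12 * 10 * cos(10x)
= 120 * cos(10x)
Evaluate at x = 0:
= 120 * cos(0)
= 120 * 1
= 120

120


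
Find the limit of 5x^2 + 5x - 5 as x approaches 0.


Since polynomials are continuous, we use direct substitution.
lim(x->0) of 5x^2 + 5x - 5
= 5 * 0^2 + 5 * 0 - 5
= 0 + 0 - 5
= -5

-5


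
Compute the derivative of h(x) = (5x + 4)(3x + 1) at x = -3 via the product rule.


Let u(x) = 5x + 4 and v(x) = 3x + 1
u'(x) = 5
v'(x) = 3
Product rule: h'(x) = u'(x)*v(x) + u(x)*v'(x)
= 5 * (3x + 1) + (5x + 4) * 3
At x = -3:
u(-3) = 5 * (-3) + 4 = -11
v(-3) = 3 * (-3) + 1 = -8
h'(-3) = 5 * (-8) + (-11) * 3
= -40 - 33
= -73

-73


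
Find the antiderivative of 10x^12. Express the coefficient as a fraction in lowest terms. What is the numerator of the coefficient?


Apply the power rule for integration:
integral of ax^n dx = a/(n+1) * x^(n+1) + C
integral of 10x^12 dx
= 10/13 * x^13 + C
The coefficient in lowest terms is 10/13, and its numerator is 10

10


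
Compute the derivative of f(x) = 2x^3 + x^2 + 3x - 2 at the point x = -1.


Differentiate f(x) = 2x^3 + x^2 + 3x - 2 term by term:
f'(x) = 6x^2 + 2x + 3
Substitute x = -1:
f'(-1) = 6 * (-1)^2 + 2 * (-1) + 3
= 6 - 2 + 3
= 7

7


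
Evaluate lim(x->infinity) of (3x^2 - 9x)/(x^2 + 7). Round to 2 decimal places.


For limits at infinity with equal-degree polynomials,
we compare leading coefficients.
Numerator leading term: 3x^2
Denominator leading term: x^2
Divide both by x^2:
lim = (3 - 9/x) / (1 + 7/x^2)
As x -> infinity, the 1/x and 1/x^2 terms vanish:
= 3/1 = 3 = 3.00

3.00


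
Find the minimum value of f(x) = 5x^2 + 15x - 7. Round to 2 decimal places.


For a quadratic f(x) = ax^2 + bx + c with a > 0, the minimum is at the vertex.
Vertex x-coordinate: x = -b/(2a)
x = -(15) / (2 * 5)
x = -15/10 = -3/2
Substitute back to find the minimum value:
f(-3/2) = 5 * (-3/2)^2 + 15 * (-3/2) - 7
= 45/4 - 45/2 - 7
= -73/4 = -18.25

-18.25


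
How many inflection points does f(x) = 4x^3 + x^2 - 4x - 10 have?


Inflection points occur where f''(x) = 0 and concavity changes.
f(x) = 4x^3 + x^2 - 4x - 10
f'(x) = 12x^2 + 2x - 4
f''(x) = 24x + 2
Set f''(x) = 0:
24x + 2 = 0
x = -2 / 24 = -1/12
Since f''(x) is linear (degree 1), it changes sign at this point.
Therefore there is exactly 1 inflection point.

1


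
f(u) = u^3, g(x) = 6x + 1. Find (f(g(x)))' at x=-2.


Using the chain rule: (f(g(x)))' = f'(g(x)) * g'(x)
First, find g(-2):
g(-2) = 6 * (-2) + 1 = -11
Next, f'(u) = 3u^2
And g'(x) = 6
So f'(g(-2)) * g'(-2)
= 3 * (-11)^2 * 6
= 3 * 121 * 6
= 2178

2178


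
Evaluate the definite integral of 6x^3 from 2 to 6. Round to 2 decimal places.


Find the antiderivative of 6x^3:
F(x) = 6/4 * x^4
Apply the Fundamental Theorem of Calculus:
F(6) - F(2)
= 6/4 * 6^4 - 6/4 * 2^4
= 6/4 * (1296 - 16)
= 6/4 * 1280
= 1920 = 1920.00

1920.00


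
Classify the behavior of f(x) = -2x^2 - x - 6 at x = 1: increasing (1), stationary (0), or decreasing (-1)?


Compute f'(x) to determine behavior:
f'(x) = -4x - 1
f'(1) = -4 * 1 - 1
= -4 - 1
= -5
Since f'(1) < 0, the function is decreasing (-1)

-1


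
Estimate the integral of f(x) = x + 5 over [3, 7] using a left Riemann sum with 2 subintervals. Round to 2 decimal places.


Left Riemann sum uses left endpoints of each subinterval.
Interval: [3, 7], n = 2
dx = (7 - 3) / 2 = 2
Left endpoints: [3, 5]
f values: [8, 10]
Sum = dx * (sum of f values)
= 2 * 18
= 36 = 36.00

36.00


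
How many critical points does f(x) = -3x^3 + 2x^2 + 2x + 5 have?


Find where f'(x) = 0:
f(x) = -3x^3 + 2x^2 + 2x + 5
f'(x) = -9x^2 + 4x + 2
This is a quadratic in x. Use the discriminant to count real roots.
Discriminant = (4)^2 - 4 * (-9) * 2
= 16 - (-72)
= 88
Since discriminant > 0, f'(x) = 0 has 2 real solutions.
Number of critical points: 2

2


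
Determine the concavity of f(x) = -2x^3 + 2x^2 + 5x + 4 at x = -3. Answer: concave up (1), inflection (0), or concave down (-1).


Concavity is determined by the sign of f''(x).
f(x) = -2x^3 + 2x^2 + 5x + 4
f'(x) = -6x^2 + 4x + 5
f''(x) = -12x + 4
f''(-3) = -12 * (-3) + 4
= 36 + 4
= 40
Since f''(-3) > 0, the function is concave up (1)

1


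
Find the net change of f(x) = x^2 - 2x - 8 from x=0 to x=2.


Net change = f(b) - f(a)
f(x) = x^2 - 2x - 8
Compute f(2):
f(2) = 1 * 2^2 - 2 * 2 - 8
= 4 - 4 - 8
= -8
Compute f(0):
f(0) = 1 * 0^2 - 2 * 0 - 8
= 0 + 0 - 8
= -8
Net change = -8 - (-8) = 0

0


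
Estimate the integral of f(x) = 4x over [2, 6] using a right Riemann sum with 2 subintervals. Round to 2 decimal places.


Right Riemann sum uses right endpoints of each subinterval.
Interval: [2, 6], n = 2
dx = (6 - 2) / 2 = 2
Right endpoints: [4, 6]
f values: [16, 24]
Sum = dx * (sum of f values)
= 2 * 40
= 80 = 80.00

80.00


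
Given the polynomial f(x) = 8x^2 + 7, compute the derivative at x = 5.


Differentiate term by term using power and sum rules:
f(x) = 8x^2 + 7
f'(x) = 16x
Substitute x = 5:
f'(5) = 16 * 5 + 0
= 80 + 0
= 80

80


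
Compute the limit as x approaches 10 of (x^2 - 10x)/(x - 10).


Direct substitution gives 0/0, so we factor the numerator.
Factor: (x^2 - 10x) = (x - 10)(x)
Cancel the common factor (x - 10):
(x^2 - 10x)/(x - 10) = (x)
Now substitute x = 10:
= (10) - (0) = 10

10


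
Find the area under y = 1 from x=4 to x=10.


The area under a constant function y = 1 is a rectangle.
Width = 10 - 4 = 6
Height = 1
Area = width * height
= 6 * 1
= 6

6


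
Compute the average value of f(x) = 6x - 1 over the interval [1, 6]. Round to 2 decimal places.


Average value = 1/(b-a) * integral from a to b of f(x) dx
First compute the integral of 6x - 1:
F(x) = 3x^2 - x
F(6) = 3 * 36 - 1 * 6 = 102
F(1) = 3 * 1 - 1 * 1 = 2
Integral = 102 - 2 = 100
Average = 100 / (6 - 1) = 100 / 5
= 20 = 20.00

20.00
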